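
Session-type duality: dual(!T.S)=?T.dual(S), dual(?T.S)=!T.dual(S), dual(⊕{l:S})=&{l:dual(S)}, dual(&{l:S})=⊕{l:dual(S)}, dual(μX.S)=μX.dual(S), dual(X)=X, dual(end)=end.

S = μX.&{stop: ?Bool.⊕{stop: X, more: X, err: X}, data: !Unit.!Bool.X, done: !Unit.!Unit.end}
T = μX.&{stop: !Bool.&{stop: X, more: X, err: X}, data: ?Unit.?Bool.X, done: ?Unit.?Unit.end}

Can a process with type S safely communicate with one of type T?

NO

μX | μX  match (binder kept)
  &{stop,data,done} | &{stop,data,done}  ✗ choice polarity not flipped — not dual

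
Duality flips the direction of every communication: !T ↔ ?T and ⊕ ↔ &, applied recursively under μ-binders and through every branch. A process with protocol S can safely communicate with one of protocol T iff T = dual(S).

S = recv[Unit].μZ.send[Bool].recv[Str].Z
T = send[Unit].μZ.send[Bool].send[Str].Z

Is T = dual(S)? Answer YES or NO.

recv[Unit] vs send[Unit]  match
  μZ vs μZ  match (rec unchanged)
    send[Bool] vs send[Bool]  ✗ same direction on both sides — not dual

NO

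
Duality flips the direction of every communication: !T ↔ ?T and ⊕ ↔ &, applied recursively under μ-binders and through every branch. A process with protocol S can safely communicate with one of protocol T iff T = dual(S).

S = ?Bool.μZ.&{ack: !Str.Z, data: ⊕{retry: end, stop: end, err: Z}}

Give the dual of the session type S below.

!Bool.μZ.⊕{ack: ?Str.Z, data: &{retry: end, stop: end, err: Z}}

?Bool → !Bool
  μZ → μZ  (rec unchanged)
    &{ack,data} → ⊕{ack,data}  (offer→select)
      [ack]
        !Str → ?Str
          dual(Z) = Z
      [data]
        ⊕{retry,stop,err} → &{retry,stop,err}  (select→offer)
          [retry]
            dual(end) = end
          [stop]
            dual(end) = end
          [err]
            dual(Z) = Z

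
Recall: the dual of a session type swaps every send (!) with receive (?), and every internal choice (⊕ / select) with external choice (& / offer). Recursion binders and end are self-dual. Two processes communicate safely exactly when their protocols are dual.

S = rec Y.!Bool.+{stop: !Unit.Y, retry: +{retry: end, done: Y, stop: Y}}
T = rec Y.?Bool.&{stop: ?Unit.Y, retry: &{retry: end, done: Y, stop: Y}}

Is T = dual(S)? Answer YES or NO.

rec Y ‖ rec Y  ✓ (μ self-dual)
  !Bool ‖ ?Bool  ✓
    +{stop,retry} ‖ &{stop,retry}  ✓ same labels
      [stop]
        !Unit ‖ ?Unit  ✓
          Y ‖ Y  ✓
      [retry]
        +{retry,done,stop} ‖ &{retry,done,stop}  ✓ same labels
          [retry]
            end ‖ end  ✓
          [done]
            Y ‖ Y  ✓
          [stop]
            Y ‖ Y  ✓

YES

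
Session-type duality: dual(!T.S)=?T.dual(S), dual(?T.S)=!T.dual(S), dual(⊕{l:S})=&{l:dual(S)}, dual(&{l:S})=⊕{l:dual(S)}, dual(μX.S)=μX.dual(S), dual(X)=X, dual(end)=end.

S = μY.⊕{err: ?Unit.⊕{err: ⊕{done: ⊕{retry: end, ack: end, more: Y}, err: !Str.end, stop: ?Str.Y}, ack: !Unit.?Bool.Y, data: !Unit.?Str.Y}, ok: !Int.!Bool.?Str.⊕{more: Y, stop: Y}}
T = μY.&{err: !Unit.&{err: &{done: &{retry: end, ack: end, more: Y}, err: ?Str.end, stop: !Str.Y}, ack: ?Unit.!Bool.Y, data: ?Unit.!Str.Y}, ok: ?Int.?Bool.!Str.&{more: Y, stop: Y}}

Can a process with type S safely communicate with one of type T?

μY vs μY  ✓ (μ self-dual)
  ⊕{err,ok} vs &{err,ok}  ✓ same labels
    • err:
      ?Unit vs !Unit  ✓
        ⊕{err,ack,data} vs &{err,ack,data}  ✓ same labels
          • err:
            ⊕{done,err,stop} vs &{done,err,stop}  ✓ same labels
              • done:
                ⊕{retry,ack,more} vs &{retry,ack,more}  ✓ same labels
                  • retry:
                    end vs end  ✓
                  • ack:
                    end vs end  ✓
                  • more:
                    Y vs Y  ✓
              • err:
                !Str vs ?Str  ✓
                  end vs end  ✓
              • stop:
                ?Str vs !Str  ✓
                  Y vs Y  ✓
          • ack:
            !Unit vs ?Unit  ✓
              ?Bool vs !Bool  ✓
                Y vs Y  ✓
          • data:
            !Unit vs ?Unit  ✓
              ?Str vs !Str  ✓
                Y vs Y  ✓
    • ok:
      !Int vs ?Int  ✓
        !Bool vs ?Bool  ✓
          ?Str vs !Str  ✓
            ⊕{more,stop} vs &{more,stop}  ✓ same labels
              • more:
                Y vs Y  ✓
              • stop:
                Y vs Y  ✓

YES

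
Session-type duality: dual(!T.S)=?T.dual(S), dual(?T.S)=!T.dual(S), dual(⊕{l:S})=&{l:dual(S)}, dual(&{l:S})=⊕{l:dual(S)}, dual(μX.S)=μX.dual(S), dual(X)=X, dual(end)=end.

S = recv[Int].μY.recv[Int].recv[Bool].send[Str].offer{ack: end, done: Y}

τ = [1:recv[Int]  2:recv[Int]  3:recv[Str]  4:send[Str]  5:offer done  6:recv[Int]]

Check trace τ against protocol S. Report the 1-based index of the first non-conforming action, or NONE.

3

step 1: recv[Int]  ok  state: μY.…
step 2: recv[Int]  ok  state: recv[Bool].send[Str].offer{ack: end, done: μY.…}
step 3: got recv[Str], protocol expects recv[Bool]  ✗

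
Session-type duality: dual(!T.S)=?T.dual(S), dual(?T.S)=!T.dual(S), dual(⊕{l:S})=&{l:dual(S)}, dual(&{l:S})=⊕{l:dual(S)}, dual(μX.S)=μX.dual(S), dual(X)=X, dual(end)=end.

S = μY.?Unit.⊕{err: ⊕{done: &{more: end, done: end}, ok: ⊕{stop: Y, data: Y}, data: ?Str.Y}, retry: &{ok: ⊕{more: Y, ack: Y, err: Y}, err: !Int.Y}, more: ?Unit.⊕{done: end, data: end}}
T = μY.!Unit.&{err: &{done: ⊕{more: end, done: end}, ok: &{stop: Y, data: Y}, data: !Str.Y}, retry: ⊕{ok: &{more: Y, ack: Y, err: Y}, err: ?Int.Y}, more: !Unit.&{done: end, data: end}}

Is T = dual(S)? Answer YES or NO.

μY | μY  ok (μ self-dual)
  ?Unit | !Unit  ok
    ⊕{err,retry,more} | &{err,retry,more}  ok labels match
      case err:
        ⊕{done,ok,data} | &{done,ok,data}  ok labels match
          case done:
            &{more,done} | ⊕{more,done}  ok labels match
              case more:
                end | end  ok
              case done:
                end | end  ok
          case ok:
            ⊕{stop,data} | &{stop,data}  ok labels match
              case stop:
                Y | Y  ok
              case data:
                Y | Y  ok
          case data:
            ?Str | !Str  ok
              Y | Y  ok
      case retry:
        &{ok,err} | ⊕{ok,err}  ok labels match
          case ok:
            ⊕{more,ack,err} | &{more,ack,err}  ok labels match
              case more:
                Y | Y  ok
              case ack:
                Y | Y  ok
              case err:
                Y | Y  ok
          case err:
            !Int | ?Int  ok
              Y | Y  ok
      case more:
        ?Unit | !Unit  ok
          ⊕{done,data} | &{done,data}  ok labels match
            case done:
              end | end  ok
            case data:
              end | end  ok

YES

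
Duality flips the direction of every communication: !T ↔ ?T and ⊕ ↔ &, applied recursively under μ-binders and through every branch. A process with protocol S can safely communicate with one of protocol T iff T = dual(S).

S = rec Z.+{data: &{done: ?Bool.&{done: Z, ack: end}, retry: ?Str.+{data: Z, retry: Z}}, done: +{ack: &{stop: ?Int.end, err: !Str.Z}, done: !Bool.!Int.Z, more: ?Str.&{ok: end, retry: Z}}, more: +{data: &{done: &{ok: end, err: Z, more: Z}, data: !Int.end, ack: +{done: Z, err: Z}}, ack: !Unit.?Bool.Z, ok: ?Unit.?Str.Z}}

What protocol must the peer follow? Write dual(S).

rec Z.&{data: +{done: !Bool.+{done: Z, ack: end}, retry: !Str.&{data: Z, retry: Z}}, done: &{ack: +{stop: !Int.end, err: ?Str.Z}, done: ?Bool.?Int.Z, more: !Str.+{ok: end, retry: Z}}, more: &{data: +{done: +{ok: end, err: Z, more: Z}, data: ?Int.end, ack: &{done: Z, err: Z}}, ack: ?Unit.!Bool.Z, ok: !Unit.!Str.Z}}

rec Z → rec Z  (rec unchanged)
  +{data,done,more} → &{data,done,more}  (⊕→&)
    case data:
      &{done,retry} → +{done,retry}  (&→⊕)
        case done:
          ?Bool → !Bool
            &{done,ack} → +{done,ack}  (&→⊕)
              case done:
                Z ↦ Z
              case ack:
                end ↦ end
        case retry:
          ?Str → !Str
            +{data,retry} → &{data,retry}  (⊕→&)
              case data:
                Z ↦ Z
              case retry:
                Z ↦ Z
    case done:
      +{ack,done,more} → &{ack,done,more}  (⊕→&)
        case ack:
          &{stop,err} → +{stop,err}  (&→⊕)
            case stop:
              ?Int → !Int
                end ↦ end
            case err:
              !Str → ?Str
                Z ↦ Z
        case done:
          !Bool → ?Bool
            !Int → ?Int
              Z ↦ Z
        case more:
          ?Str → !Str
            &{ok,retry} → +{ok,retry}  (&→⊕)
              case ok:
                end ↦ end
              case retry:
                Z ↦ Z
    case more:
      +{data,ack,ok} → &{data,ack,ok}  (⊕→&)
        case data:
          &{done,data,ack} → +{done,data,ack}  (&→⊕)
            case done:
              &{ok,err,more} → +{ok,err,more}  (&→⊕)
                case ok:
                  end ↦ end
                case err:
                  Z ↦ Z
                case more:
                  Z ↦ Z
            case data:
              !Int → ?Int
                end ↦ end
            case ack:
              +{done,err} → &{done,err}  (⊕→&)
                case done:
                  Z ↦ Z
                case err:
                  Z ↦ Z
        case ack:
          !Unit → ?Unit
            ?Bool → !Bool
              Z ↦ Z
        case ok:
          ?Unit → !Unit
            ?Str → !Str
              Z ↦ Z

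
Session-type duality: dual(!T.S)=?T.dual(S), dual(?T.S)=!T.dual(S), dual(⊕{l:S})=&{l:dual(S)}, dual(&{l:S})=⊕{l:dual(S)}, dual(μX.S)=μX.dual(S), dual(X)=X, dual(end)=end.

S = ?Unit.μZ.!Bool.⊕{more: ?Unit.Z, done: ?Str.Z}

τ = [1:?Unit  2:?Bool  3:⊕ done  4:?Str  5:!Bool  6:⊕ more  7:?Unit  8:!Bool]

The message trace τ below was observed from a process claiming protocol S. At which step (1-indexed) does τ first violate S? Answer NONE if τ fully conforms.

2

[1] ?Unit  ✓  state: μZ.…
[2] got ?Bool, protocol expects !Bool  ✗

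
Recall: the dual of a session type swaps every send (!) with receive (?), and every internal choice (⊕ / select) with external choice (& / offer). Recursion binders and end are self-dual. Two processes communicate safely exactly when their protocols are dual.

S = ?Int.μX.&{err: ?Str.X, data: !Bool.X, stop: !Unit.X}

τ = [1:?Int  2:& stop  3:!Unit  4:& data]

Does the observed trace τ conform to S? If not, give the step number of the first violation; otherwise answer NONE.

@1 ?Int  match  state: μX.…
@2 & stop  match  state: !Unit.μX.…
@3 !Unit  match  state: μX.…
@4 & data  match  state: !Bool.μX.…
all 4 steps conform

NONE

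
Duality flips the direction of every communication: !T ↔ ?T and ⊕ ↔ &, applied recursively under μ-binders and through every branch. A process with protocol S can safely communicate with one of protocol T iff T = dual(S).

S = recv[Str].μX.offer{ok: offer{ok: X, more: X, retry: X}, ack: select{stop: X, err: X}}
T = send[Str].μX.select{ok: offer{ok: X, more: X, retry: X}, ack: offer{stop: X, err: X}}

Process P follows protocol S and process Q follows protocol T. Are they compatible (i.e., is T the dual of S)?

NO

recv[Str] vs send[Str]  match
  μX vs μX  match (rec unchanged)
    offer{ok,ack} vs select{ok,ack}  match labels match
      • ok:
        offer{ok,more,retry} vs offer{ok,more,retry}  ✗ choice polarity not flipped — not dual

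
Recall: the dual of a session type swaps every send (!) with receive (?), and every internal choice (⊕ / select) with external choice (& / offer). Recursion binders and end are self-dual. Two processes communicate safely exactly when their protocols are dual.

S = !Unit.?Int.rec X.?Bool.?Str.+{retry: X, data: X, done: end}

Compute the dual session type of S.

?Unit.!Int.rec X.!Bool.!Str.&{retry: X, data: X, done: end}

!Unit ↦ ?Unit
  ?Int ↦ !Int
    rec X ↦ rec X  (rec unchanged)
      ?Bool ↦ !Bool
        ?Str ↦ !Str
          +{retry,data,done} ↦ &{retry,data,done}  (internal→external)
            • retry:
              X self-dual
            • data:
              X self-dual
            • done:
              end self-dual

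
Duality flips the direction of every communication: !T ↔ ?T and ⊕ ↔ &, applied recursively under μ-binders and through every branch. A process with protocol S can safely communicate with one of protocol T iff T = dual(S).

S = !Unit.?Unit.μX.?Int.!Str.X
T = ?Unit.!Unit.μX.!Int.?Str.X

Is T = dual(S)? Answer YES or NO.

!Unit vs ?Unit  match
  ?Unit vs !Unit  match
    μX vs μX  match (μ self-dual)
      ?Int vs !Int  match
        !Str vs ?Str  match
          X vs X  match

YES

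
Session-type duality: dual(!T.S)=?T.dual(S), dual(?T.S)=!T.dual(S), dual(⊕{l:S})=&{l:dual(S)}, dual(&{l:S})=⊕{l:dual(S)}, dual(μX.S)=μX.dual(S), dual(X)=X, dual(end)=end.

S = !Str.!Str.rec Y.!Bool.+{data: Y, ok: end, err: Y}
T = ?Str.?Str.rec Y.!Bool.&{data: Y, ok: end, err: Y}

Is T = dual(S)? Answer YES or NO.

!Str ‖ ?Str  ok
  !Str ‖ ?Str  ok
    rec Y ‖ rec Y  ok (rec unchanged)
      !Bool ‖ !Bool  ✗ same direction on both sides — not dual

NO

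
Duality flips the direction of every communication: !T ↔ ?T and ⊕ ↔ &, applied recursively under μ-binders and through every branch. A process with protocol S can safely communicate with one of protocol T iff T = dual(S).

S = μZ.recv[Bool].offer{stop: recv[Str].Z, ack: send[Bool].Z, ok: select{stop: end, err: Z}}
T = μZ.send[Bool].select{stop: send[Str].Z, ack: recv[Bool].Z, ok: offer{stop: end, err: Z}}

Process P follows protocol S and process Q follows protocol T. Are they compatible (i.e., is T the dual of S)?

YES

μZ vs μZ  ✓ (rec unchanged)
  recv[Bool] vs send[Bool]  ✓
    offer{stop,ack,ok} vs select{stop,ack,ok}  ✓ labels match
      • stop:
        recv[Str] vs send[Str]  ✓
          Z vs Z  ✓
      • ack:
        send[Bool] vs recv[Bool]  ✓
          Z vs Z  ✓
      • ok:
        select{stop,err} vs offer{stop,err}  ✓ labels match
          • stop:
            end vs end  ✓
          • err:
            Z vs Z  ✓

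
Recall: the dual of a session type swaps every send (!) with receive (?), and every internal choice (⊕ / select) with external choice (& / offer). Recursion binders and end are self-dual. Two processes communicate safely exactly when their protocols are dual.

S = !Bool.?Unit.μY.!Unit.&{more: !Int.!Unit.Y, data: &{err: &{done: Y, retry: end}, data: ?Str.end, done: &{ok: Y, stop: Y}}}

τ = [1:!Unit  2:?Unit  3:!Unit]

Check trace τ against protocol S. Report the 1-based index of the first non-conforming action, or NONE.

[1] got !Unit, protocol expects !Bool  ✗

1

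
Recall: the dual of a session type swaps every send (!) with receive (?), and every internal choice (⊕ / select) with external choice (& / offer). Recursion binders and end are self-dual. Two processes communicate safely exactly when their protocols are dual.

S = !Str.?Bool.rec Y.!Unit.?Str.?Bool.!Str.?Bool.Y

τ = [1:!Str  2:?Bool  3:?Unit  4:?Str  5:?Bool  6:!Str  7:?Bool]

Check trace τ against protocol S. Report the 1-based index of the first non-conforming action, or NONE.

3

step 1: !Str  ✓  residual = ?Bool.rec Y.…
step 2: ?Bool  ✓  residual = rec Y.…
step 3: got ?Unit, protocol expects !Unit  ✗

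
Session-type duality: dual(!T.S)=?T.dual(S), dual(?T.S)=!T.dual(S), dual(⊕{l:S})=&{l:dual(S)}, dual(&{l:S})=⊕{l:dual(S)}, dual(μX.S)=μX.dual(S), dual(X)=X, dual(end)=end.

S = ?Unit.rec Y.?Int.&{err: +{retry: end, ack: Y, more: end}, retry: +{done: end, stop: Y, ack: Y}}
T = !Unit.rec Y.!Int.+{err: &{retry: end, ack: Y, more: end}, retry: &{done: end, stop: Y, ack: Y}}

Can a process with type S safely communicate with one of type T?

?Unit ‖ !Unit  ok
  rec Y ‖ rec Y  ok (rec unchanged)
    ?Int ‖ !Int  ok
      &{err,retry} ‖ +{err,retry}  ok same labels
        [err]
          +{retry,ack,more} ‖ &{retry,ack,more}  ok same labels
            [retry]
              end ‖ end  ok
            [ack]
              Y ‖ Y  ok
            [more]
              end ‖ end  ok
        [retry]
          +{done,stop,ack} ‖ &{done,stop,ack}  ok same labels
            [done]
              end ‖ end  ok
            [stop]
              Y ‖ Y  ok
            [ack]
              Y ‖ Y  ok

YES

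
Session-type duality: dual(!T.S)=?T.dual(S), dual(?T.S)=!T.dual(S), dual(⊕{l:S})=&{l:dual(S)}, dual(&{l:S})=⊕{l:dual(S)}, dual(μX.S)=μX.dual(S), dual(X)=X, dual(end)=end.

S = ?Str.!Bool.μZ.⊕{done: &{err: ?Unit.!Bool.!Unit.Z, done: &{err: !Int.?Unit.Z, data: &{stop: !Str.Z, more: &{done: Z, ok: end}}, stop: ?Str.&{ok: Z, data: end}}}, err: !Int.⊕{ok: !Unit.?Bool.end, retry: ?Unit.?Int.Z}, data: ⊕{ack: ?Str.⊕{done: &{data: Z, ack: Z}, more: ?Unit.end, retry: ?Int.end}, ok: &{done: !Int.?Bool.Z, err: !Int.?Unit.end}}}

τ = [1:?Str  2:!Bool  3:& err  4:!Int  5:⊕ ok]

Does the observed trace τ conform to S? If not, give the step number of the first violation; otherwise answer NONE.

3

step 1: ?Str  ✓  state: !Bool.μZ.…
step 2: !Bool  ✓  state: μZ.…
step 3: got & err, protocol expects ⊕ done or ⊕ err or ⊕ data  ✗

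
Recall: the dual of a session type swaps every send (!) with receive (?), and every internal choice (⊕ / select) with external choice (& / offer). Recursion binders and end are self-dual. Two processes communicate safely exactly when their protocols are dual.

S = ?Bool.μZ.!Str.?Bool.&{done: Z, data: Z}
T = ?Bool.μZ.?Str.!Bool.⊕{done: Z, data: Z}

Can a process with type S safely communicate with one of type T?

?Bool vs ?Bool  ✗ same direction on both sides — not dual

NO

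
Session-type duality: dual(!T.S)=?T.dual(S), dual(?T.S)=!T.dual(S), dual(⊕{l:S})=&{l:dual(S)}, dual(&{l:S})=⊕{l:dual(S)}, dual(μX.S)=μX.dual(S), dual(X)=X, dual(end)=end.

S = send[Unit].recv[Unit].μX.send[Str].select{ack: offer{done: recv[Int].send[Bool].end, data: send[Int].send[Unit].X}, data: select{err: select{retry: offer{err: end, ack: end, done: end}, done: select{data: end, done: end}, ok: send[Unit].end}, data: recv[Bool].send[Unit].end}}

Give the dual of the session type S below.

send[Unit] ↦ recv[Unit]
  recv[Unit] ↦ send[Unit]
    μX ↦ μX  (binder kept)
      send[Str] ↦ recv[Str]
        select{ack,data} ↦ offer{ack,data}  (select→offer)
          • ack:
            offer{done,data} ↦ select{done,data}  (offer→select)
              • done:
                recv[Int] ↦ send[Int]
                  send[Bool] ↦ recv[Bool]
                    end self-dual
              • data:
                send[Int] ↦ recv[Int]
                  send[Unit] ↦ recv[Unit]
                    X self-dual
          • data:
            select{err,data} ↦ offer{err,data}  (select→offer)
              • err:
                select{retry,done,ok} ↦ offer{retry,done,ok}  (select→offer)
                  • retry:
                    offer{err,ack,done} ↦ select{err,ack,done}  (offer→select)
                      • err:
                        end self-dual
                      • ack:
                        end self-dual
                      • done:
                        end self-dual
                  • done:
                    select{data,done} ↦ offer{data,done}  (select→offer)
                      • data:
                        end self-dual
                      • done:
                        end self-dual
                  • ok:
                    send[Unit] ↦ recv[Unit]
                      end self-dual
              • data:
                recv[Bool] ↦ send[Bool]
                  send[Unit] ↦ recv[Unit]
                    end self-dual

recv[Unit].send[Unit].μX.recv[Str].offer{ack: select{done: send[Int].recv[Bool].end, data: recv[Int].recv[Unit].X}, data: offer{err: offer{retry: select{err: end, ack: end, done: end}, done: offer{data: end, done: end}, ok: recv[Unit].end}, data: send[Bool].recv[Unit].end}}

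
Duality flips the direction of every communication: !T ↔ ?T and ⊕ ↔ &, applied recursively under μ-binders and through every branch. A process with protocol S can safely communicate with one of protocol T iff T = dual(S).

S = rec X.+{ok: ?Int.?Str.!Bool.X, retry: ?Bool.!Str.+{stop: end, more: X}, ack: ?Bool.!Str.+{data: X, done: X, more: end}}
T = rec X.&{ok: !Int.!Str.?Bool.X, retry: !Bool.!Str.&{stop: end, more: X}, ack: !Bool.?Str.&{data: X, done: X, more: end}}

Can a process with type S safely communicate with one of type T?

NO

rec X vs rec X  ok (μ self-dual)
  +{ok,retry,ack} vs &{ok,retry,ack}  ok same labels
    case ok:
      ?Int vs !Int  ok
        ?Str vs !Str  ok
          !Bool vs ?Bool  ok
            X vs X  ok
    case retry:
      ?Bool vs !Bool  ok
        !Str vs !Str  ✗ same direction on both sides — not dual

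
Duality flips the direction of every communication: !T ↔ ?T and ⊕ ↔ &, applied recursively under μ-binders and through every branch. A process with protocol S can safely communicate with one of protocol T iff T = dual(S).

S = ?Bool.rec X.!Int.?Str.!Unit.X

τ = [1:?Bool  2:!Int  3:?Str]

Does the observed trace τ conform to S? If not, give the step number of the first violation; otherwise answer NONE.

NONE

step 1: ?Bool  match  residual = rec X.…
step 2: !Int  match  residual = ?Str.!Unit.rec X.…
step 3: ?Str  match  residual = !Unit.rec X.…
trace exhausted — no violation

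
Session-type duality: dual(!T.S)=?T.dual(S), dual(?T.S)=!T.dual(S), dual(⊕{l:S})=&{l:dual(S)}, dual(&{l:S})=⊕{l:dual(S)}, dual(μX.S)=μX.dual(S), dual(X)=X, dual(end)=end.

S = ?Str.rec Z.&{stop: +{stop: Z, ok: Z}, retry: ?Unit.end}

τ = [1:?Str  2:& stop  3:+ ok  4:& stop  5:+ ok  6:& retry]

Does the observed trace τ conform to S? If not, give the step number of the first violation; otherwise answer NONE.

[1] ?Str  match  state: rec Z.…
[2] & stop  match  state: +{stop: rec Z.…, ok: rec Z.…}
[3] + ok  match  state: rec Z.…
[4] & stop  match  state: +{stop: rec Z.…, ok: rec Z.…}
[5] + ok  match  state: rec Z.…
[6] & retry  match  state: ?Unit.end
all 6 steps conform

NONE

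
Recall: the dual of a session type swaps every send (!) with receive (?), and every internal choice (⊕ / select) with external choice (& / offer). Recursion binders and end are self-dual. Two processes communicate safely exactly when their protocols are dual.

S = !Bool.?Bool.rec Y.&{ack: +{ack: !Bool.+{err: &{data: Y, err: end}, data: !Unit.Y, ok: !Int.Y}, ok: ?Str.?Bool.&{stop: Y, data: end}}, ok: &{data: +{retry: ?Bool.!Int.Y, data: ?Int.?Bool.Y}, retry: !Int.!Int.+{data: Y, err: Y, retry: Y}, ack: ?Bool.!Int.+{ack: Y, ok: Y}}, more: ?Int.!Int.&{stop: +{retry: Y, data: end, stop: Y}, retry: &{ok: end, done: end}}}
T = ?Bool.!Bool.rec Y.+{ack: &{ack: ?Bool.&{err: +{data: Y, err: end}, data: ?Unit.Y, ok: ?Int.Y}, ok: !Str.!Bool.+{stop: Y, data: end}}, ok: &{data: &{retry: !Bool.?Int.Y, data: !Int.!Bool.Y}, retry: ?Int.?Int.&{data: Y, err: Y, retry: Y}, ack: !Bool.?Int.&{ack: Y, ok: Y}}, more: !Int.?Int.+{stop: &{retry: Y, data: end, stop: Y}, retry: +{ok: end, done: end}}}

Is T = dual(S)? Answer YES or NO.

NO

!Bool vs ?Bool  ✓
  ?Bool vs !Bool  ✓
    rec Y vs rec Y  ✓ (μ self-dual)
      &{ack,ok,more} vs +{ack,ok,more}  ✓ labels match
        case ack:
          +{ack,ok} vs &{ack,ok}  ✓ labels match
            case ack:
              !Bool vs ?Bool  ✓
                +{err,data,ok} vs &{err,data,ok}  ✓ labels match
                  case err:
                    &{data,err} vs +{data,err}  ✓ labels match
                      case data:
                        Y vs Y  ✓
                      case err:
                        end vs end  ✓
                  case data:
                    !Unit vs ?Unit  ✓
                      Y vs Y  ✓
                  case ok:
                    !Int vs ?Int  ✓
                      Y vs Y  ✓
            case ok:
              ?Str vs !Str  ✓
                ?Bool vs !Bool  ✓
                  &{stop,data} vs +{stop,data}  ✓ labels match
                    case stop:
                      Y vs Y  ✓
                    case data:
                      end vs end  ✓
        case ok:
          &{data,retry,ack} vs &{data,retry,ack}  ✗ choice polarity not flipped — not dual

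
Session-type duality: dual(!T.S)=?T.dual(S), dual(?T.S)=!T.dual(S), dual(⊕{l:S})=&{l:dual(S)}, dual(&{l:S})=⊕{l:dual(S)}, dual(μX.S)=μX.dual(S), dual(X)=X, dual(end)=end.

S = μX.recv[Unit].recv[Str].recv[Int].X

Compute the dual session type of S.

μX → μX  (rec unchanged)
  recv[Unit] → send[Unit]
    recv[Str] → send[Str]
      recv[Int] → send[Int]
        X ↦ X

μX.send[Unit].send[Str].send[Int].X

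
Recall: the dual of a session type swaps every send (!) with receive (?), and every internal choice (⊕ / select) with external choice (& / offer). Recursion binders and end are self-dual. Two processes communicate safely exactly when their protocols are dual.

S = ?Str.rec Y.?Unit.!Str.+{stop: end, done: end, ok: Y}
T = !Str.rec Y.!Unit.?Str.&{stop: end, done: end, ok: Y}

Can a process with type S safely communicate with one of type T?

?Str ‖ !Str  ok
  rec Y ‖ rec Y  ok (rec unchanged)
    ?Unit ‖ !Unit  ok
      !Str ‖ ?Str  ok
        +{stop,done,ok} ‖ &{stop,done,ok}  ok labels match
          [stop]
            end ‖ end  ok
          [done]
            end ‖ end  ok
          [ok]
            Y ‖ Y  ok

YES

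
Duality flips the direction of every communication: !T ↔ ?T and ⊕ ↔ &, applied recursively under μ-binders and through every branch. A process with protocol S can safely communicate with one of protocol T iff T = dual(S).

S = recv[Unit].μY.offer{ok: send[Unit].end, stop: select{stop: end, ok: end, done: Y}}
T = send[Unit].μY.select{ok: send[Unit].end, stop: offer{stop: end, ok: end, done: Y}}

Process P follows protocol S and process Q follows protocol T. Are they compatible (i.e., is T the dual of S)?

NO

recv[Unit] ‖ send[Unit]  ok
  μY ‖ μY  ok (rec unchanged)
    offer{ok,stop} ‖ select{ok,stop}  ok same labels
      • ok:
        send[Unit] ‖ send[Unit]  ✗ same direction on both sides — not dual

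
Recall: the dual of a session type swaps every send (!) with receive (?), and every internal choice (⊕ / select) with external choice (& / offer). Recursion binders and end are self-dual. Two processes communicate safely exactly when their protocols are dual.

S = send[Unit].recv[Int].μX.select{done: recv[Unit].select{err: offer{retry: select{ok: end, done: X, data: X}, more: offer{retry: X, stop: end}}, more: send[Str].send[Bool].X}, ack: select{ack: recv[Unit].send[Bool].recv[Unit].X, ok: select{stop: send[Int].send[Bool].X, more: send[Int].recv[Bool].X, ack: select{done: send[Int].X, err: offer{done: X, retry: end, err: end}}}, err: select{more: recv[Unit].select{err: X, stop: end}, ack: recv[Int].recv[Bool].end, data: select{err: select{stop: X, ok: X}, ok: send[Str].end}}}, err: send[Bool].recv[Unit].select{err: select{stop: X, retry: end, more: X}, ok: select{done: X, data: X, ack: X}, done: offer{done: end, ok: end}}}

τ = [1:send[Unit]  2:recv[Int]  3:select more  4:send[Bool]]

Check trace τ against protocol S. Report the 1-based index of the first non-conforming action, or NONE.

step 1: send[Unit]  ✓  now at recv[Int].μX.…
step 2: recv[Int]  ✓  now at μX.…
step 3: got select more, protocol expects select done or select ack or select err  ✗

3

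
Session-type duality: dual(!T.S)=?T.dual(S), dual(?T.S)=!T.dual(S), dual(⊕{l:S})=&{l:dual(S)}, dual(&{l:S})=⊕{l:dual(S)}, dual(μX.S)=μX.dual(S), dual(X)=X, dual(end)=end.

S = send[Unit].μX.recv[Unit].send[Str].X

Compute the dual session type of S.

recv[Unit].μX.send[Unit].recv[Str].X

send[Unit] ↦ recv[Unit]
  μX ↦ μX  (μ self-dual)
    recv[Unit] ↦ send[Unit]
      send[Str] ↦ recv[Str]
        dual(X) = X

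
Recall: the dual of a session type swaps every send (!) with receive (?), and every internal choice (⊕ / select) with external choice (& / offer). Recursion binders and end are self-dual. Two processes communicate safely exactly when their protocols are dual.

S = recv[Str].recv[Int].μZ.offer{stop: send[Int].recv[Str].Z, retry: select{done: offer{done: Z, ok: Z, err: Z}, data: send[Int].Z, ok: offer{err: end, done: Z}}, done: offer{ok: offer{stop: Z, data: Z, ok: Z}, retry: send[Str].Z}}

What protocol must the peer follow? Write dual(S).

recv[Str] ↦ send[Str]
  recv[Int] ↦ send[Int]
    μZ ↦ μZ  (binder kept)
      offer{stop,retry,done} ↦ select{stop,retry,done}  (offer→select)
        case stop:
          send[Int] ↦ recv[Int]
            recv[Str] ↦ send[Str]
              Z self-dual
        case retry:
          select{done,data,ok} ↦ offer{done,data,ok}  (select→offer)
            case done:
              offer{done,ok,err} ↦ select{done,ok,err}  (offer→select)
                case done:
                  Z self-dual
                case ok:
                  Z self-dual
                case err:
                  Z self-dual
            case data:
              send[Int] ↦ recv[Int]
                Z self-dual
            case ok:
              offer{err,done} ↦ select{err,done}  (offer→select)
                case err:
                  end self-dual
                case done:
                  Z self-dual
        case done:
          offer{ok,retry} ↦ select{ok,retry}  (offer→select)
            case ok:
              offer{stop,data,ok} ↦ select{stop,data,ok}  (offer→select)
                case stop:
                  Z self-dual
                case data:
                  Z self-dual
                case ok:
                  Z self-dual
            case retry:
              send[Str] ↦ recv[Str]
                Z self-dual

send[Str].send[Int].μZ.select{stop: recv[Int].send[Str].Z, retry: offer{done: select{done: Z, ok: Z, err: Z}, data: recv[Int].Z, ok: select{err: end, done: Z}}, done: select{ok: select{stop: Z, data: Z, ok: Z}, retry: recv[Str].Z}}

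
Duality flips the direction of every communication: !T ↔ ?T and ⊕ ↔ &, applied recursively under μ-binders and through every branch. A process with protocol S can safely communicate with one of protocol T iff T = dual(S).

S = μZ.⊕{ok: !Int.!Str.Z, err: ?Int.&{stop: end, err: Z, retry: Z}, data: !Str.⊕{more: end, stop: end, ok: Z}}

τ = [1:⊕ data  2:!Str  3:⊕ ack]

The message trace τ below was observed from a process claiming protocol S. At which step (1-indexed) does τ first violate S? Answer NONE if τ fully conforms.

3

@1 ⊕ data  ok  cont: !Str.⊕{more: end, stop: end, ok: μZ.…}
@2 !Str  ok  cont: ⊕{more: end, stop: end, ok: μZ.…}
@3 got ⊕ ack, protocol expects ⊕ more or ⊕ stop or ⊕ ok  ✗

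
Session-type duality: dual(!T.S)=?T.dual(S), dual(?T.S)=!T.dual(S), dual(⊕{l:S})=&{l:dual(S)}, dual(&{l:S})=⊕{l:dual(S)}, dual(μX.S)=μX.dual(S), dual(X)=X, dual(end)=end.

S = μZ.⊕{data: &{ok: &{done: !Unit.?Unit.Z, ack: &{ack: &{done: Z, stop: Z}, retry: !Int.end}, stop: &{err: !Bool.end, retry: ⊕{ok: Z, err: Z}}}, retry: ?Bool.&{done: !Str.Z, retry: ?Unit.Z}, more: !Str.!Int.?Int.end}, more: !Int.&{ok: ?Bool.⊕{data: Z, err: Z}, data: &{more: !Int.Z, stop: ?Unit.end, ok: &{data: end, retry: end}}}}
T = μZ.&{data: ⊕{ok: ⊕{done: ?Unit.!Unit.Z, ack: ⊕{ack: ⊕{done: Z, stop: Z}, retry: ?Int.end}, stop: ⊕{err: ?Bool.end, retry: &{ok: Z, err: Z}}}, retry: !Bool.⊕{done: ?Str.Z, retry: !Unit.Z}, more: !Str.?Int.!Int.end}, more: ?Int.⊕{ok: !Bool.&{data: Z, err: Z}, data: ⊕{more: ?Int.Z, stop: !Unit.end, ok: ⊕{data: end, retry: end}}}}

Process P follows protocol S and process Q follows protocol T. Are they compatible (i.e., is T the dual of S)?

μZ vs μZ  ok (rec unchanged)
  ⊕{data,more} vs &{data,more}  ok labels match
    [data]
      &{ok,retry,more} vs ⊕{ok,retry,more}  ok labels match
        [ok]
          &{done,ack,stop} vs ⊕{done,ack,stop}  ok labels match
            [done]
              !Unit vs ?Unit  ok
                ?Unit vs !Unit  ok
                  Z vs Z  ok
            [ack]
              &{ack,retry} vs ⊕{ack,retry}  ok labels match
                [ack]
                  &{done,stop} vs ⊕{done,stop}  ok labels match
                    [done]
                      Z vs Z  ok
                    [stop]
                      Z vs Z  ok
                [retry]
                  !Int vs ?Int  ok
                    end vs end  ok
            [stop]
              &{err,retry} vs ⊕{err,retry}  ok labels match
                [err]
                  !Bool vs ?Bool  ok
                    end vs end  ok
                [retry]
                  ⊕{ok,err} vs &{ok,err}  ok labels match
                    [ok]
                      Z vs Z  ok
                    [err]
                      Z vs Z  ok
        [retry]
          ?Bool vs !Bool  ok
            &{done,retry} vs ⊕{done,retry}  ok labels match
              [done]
                !Str vs ?Str  ok
                  Z vs Z  ok
              [retry]
                ?Unit vs !Unit  ok
                  Z vs Z  ok
        [more]
          !Str vs !Str  ✗ same direction on both sides — not dual

NO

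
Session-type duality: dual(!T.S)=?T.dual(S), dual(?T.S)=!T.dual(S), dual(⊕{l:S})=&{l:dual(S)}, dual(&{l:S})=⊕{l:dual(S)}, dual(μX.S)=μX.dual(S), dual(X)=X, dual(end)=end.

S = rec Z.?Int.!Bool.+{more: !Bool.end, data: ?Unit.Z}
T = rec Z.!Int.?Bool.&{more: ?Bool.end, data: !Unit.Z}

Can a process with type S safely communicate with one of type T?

rec Z ‖ rec Z  match (rec unchanged)
  ?Int ‖ !Int  match
    !Bool ‖ ?Bool  match
      +{more,data} ‖ &{more,data}  match same labels
        • more:
          !Bool ‖ ?Bool  match
            end ‖ end  match
        • data:
          ?Unit ‖ !Unit  match
            Z ‖ Z  match

YES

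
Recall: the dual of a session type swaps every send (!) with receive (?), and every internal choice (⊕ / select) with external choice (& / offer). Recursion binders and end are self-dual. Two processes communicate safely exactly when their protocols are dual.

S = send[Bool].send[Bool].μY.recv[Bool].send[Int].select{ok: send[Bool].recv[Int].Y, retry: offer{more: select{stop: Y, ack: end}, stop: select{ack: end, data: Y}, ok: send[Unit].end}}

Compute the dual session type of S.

send[Bool] → recv[Bool]
  send[Bool] → recv[Bool]
    μY → μY  (μ self-dual)
      recv[Bool] → send[Bool]
        send[Int] → recv[Int]
          select{ok,retry} → offer{ok,retry}  (select→offer)
            [ok]
              send[Bool] → recv[Bool]
                recv[Int] → send[Int]
                  dual(Y) = Y
            [retry]
              offer{more,stop,ok} → select{more,stop,ok}  (offer→select)
                [more]
                  select{stop,ack} → offer{stop,ack}  (select→offer)
                    [stop]
                      dual(Y) = Y
                    [ack]
                      dual(end) = end
                [stop]
                  select{ack,data} → offer{ack,data}  (select→offer)
                    [ack]
                      dual(end) = end
                    [data]
                      dual(Y) = Y
                [ok]
                  send[Unit] → recv[Unit]
                    dual(end) = end

recv[Bool].recv[Bool].μY.send[Bool].recv[Int].offer{ok: recv[Bool].send[Int].Y, retry: select{more: offer{stop: Y, ack: end}, stop: offer{ack: end, data: Y}, ok: recv[Unit].end}}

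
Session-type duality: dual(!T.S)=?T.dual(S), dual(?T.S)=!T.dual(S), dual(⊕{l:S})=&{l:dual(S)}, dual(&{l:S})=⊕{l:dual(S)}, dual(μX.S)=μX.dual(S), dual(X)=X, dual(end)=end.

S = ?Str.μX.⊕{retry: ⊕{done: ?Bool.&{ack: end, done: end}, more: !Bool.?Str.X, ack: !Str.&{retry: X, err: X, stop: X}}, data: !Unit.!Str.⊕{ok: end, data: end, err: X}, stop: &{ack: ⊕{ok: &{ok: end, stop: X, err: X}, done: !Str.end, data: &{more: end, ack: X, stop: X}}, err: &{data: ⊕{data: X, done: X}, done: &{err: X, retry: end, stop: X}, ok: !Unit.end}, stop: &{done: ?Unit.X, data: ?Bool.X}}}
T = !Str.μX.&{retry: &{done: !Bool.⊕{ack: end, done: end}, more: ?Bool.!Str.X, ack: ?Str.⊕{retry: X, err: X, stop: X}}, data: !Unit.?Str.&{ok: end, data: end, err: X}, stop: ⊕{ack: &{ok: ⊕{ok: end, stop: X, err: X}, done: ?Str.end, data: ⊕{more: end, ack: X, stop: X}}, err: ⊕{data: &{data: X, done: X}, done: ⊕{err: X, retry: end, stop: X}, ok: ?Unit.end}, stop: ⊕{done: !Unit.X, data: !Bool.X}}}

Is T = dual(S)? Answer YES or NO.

?Str vs !Str  match
  μX vs μX  match (μ self-dual)
    ⊕{retry,data,stop} vs &{retry,data,stop}  match labels match
      [retry]
        ⊕{done,more,ack} vs &{done,more,ack}  match labels match
          [done]
            ?Bool vs !Bool  match
              &{ack,done} vs ⊕{ack,done}  match labels match
                [ack]
                  end vs end  match
                [done]
                  end vs end  match
          [more]
            !Bool vs ?Bool  match
              ?Str vs !Str  match
                X vs X  match
          [ack]
            !Str vs ?Str  match
              &{retry,err,stop} vs ⊕{retry,err,stop}  match labels match
                [retry]
                  X vs X  match
                [err]
                  X vs X  match
                [stop]
                  X vs X  match
      [data]
        !Unit vs !Unit  ✗ same direction on both sides — not dual

NO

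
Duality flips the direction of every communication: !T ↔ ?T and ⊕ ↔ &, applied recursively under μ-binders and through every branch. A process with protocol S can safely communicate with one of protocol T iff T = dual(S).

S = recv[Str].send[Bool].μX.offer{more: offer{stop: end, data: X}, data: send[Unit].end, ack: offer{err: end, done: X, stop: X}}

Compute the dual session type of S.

send[Str].recv[Bool].μX.select{more: select{stop: end, data: X}, data: recv[Unit].end, ack: select{err: end, done: X, stop: X}}

recv[Str] ↦ send[Str]
  send[Bool] ↦ recv[Bool]
    μX ↦ μX  (rec unchanged)
      offer{more,data,ack} ↦ select{more,data,ack}  (external→internal)
        • more:
          offer{stop,data} ↦ select{stop,data}  (external→internal)
            • stop:
              dual(end) = end
            • data:
              dual(X) = X
        • data:
          send[Unit] ↦ recv[Unit]
            dual(end) = end
        • ack:
          offer{err,done,stop} ↦ select{err,done,stop}  (external→internal)
            • err:
              dual(end) = end
            • done:
              dual(X) = X
            • stop:
              dual(X) = X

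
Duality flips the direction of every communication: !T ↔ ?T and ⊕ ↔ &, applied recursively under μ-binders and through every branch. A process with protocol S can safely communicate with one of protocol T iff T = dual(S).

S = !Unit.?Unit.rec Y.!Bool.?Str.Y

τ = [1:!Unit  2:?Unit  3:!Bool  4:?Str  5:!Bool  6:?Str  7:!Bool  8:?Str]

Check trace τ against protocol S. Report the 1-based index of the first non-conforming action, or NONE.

[1] !Unit  ✓  state: ?Unit.rec Y.…
[2] ?Unit  ✓  state: rec Y.…
[3] !Bool  ✓  state: ?Str.rec Y.…
[4] ?Str  ✓  state: rec Y.…
[5] !Bool  ✓  state: ?Str.rec Y.…
[6] ?Str  ✓  state: rec Y.…
[7] !Bool  ✓  state: ?Str.rec Y.…
[8] ?Str  ✓  state: rec Y.…
τ conforms to S (length 8)

NONE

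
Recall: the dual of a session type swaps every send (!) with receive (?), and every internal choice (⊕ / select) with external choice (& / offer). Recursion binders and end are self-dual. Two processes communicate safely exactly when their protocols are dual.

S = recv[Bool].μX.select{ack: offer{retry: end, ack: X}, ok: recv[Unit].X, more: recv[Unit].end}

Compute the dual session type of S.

recv[Bool] → send[Bool]
  μX → μX  (rec unchanged)
    select{ack,ok,more} → offer{ack,ok,more}  (⊕→&)
      • ack:
        offer{retry,ack} → select{retry,ack}  (&→⊕)
          • retry:
            end ↦ end
          • ack:
            X ↦ X
      • ok:
        recv[Unit] → send[Unit]
          X ↦ X
      • more:
        recv[Unit] → send[Unit]
          end ↦ end

send[Bool].μX.offer{ack: select{retry: end, ack: X}, ok: send[Unit].X, more: send[Unit].end}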